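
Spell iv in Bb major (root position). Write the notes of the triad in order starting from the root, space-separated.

iv is built on scale degree 4, which is Eb in both Bb major and its parallel. Building the minor chord from the parallel minor on Eb: Eb–Gb–Bb.

Eb Gb Bb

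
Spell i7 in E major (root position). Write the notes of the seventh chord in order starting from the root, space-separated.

E G B D

The root, E, is scale degree 1 — the same note in E major and E minor; only the chord quality changes. Stacking thirds in E minor on E gives E–G–B–D.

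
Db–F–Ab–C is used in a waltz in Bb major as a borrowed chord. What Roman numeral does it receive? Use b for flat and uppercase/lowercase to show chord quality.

In Bb major scale degree 3 is D; Db is its lowered form, from Bb minor. The diatonic chord on degree 3 would be Dm (iii), but Db–F–Ab–C is the major-seventh chord from Bb minor. As a borrowed chord it is labeled bIIImaj7.

bIIImaj7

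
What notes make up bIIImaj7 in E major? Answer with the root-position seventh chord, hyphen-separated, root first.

G-B-D-F#

Scale degree 3 in E major is G#. bIIImaj7 uses the lowered form, G, taken from E minor. Stacking thirds in E minor on G gives G–B–D–F#.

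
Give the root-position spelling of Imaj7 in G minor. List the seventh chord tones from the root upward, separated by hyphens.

The root, G, is scale degree 1 — the same note in G minor and G major; only the chord quality changes. Building the major-seventh chord from the parallel major on G: G–B–D–F#.

G-B-D-F#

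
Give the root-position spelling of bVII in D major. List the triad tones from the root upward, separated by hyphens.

The root of bVII is the lowered 7th degree: C# becomes C. Stacking thirds in D minor on C gives C–E–G.

C-E-G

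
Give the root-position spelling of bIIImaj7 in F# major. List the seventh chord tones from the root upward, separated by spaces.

A C# E G#

The root of bIIImaj7 is the lowered 3rd degree: A# becomes A. Stacking thirds in F# minor on A gives A–C#–E–G#.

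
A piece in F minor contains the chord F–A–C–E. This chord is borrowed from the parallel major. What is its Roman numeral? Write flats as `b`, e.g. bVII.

The root F is the diatonic 1st degree of F minor; the borrowing shows in the chord quality. The diatonic chord on degree 1 would be Fm (i), but F–A–C–E is the major-seventh chord from F major. As a borrowed chord it is labeled Imaj7.

Imaj7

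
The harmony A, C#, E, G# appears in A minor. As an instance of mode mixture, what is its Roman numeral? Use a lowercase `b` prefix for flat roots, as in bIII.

Imaj7

A is scale degree 1 in A minor. The diatonic chord on degree 1 would be Am (i), but A–C#–E–G# is the major-seventh chord from A major. As a borrowed chord it is labeled Imaj7.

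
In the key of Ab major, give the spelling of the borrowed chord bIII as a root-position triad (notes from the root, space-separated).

Cb Eb Gb

bIII is built on the lowered scale degree 3. In Ab major degree 3 is C; lowered it becomes Cb. In Ab minor the chord on Cb is Cb–Eb–Gb.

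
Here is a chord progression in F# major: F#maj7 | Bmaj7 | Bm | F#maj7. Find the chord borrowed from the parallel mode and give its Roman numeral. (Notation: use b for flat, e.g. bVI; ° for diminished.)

iv

In F# major the diatonic chords are F#, G#m, A#m, B, C#, D#m, E#dim. F#maj7 and Bmaj7 both belong to that set. But Bm (B–D–F#) is foreign: the diatonic IV on degree 4 is B, whereas Bm comes from F# minor. It is labeled iv.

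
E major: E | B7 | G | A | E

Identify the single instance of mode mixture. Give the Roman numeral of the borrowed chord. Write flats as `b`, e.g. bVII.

E major has the diatonic set E, F#m, G#m, A, B, C#m, D#dim. E, B7 and A all belong to that set. G (G–B–D) is not: scale degree 3 in E major carries G#m (iii). In E minor the chord on that degree is G, so here it functions as bIII, borrowed from the parallel minor.

bIII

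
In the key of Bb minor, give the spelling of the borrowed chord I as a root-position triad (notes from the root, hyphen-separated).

Bb-D-F

The root, Bb, is scale degree 1 — the same note in Bb minor and Bb major; only the chord quality changes. Stacking thirds in Bb major on Bb gives Bb–D–F.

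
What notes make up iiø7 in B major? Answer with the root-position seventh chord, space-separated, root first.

iiø7 is built on scale degree 2, which is C# in both B major and its parallel. In B minor the chord on C# is C#–E–G–B.

C# E G B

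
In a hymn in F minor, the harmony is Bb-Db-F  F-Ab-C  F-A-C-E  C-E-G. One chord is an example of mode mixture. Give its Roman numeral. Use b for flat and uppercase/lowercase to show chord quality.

Imaj7

F minor has the diatonic set Fm, Gdim, Ab, Bbm, C, Db, Eb (with V from harmonic minor). Bb–Db–F = Bbm, F–Ab–C = Fm and C–E–G = C are all diatonic. But F–A–C–E is foreign: the diatonic i on degree 1 is Fm, whereas Fmaj7 comes from F major. It is labeled Imaj7.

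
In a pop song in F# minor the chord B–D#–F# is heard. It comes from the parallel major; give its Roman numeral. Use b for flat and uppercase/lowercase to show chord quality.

IV

B is scale degree 4 in F# minor. The diatonic chord on degree 4 would be Bm (iv), but B–D#–F# is the major chord from F# major. As a borrowed chord it is labeled IV.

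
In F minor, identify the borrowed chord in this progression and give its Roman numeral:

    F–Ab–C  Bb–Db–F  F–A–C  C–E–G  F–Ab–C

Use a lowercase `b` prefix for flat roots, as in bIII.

In F minor (with V from harmonic minor) the diatonic chords are Fm, Gdim, Ab, Bbm, C, Db, Eb. Of the given chords, F–Ab–C = Fm, Bb–Db–F = Bbm and C–E–G = C are diatonic. F–A–C is not: scale degree 1 in F minor carries Fm (i). In F major the chord on that degree is F, so here it functions as I, borrowed from the parallel major.

I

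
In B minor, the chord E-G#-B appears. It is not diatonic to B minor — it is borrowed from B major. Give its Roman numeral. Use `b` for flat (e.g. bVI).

IV

E is scale degree 4 in B minor. Diatonically B minor has Em (iv) on that degree; E–G#–B is instead the major chord native to B major, so it takes the label IV.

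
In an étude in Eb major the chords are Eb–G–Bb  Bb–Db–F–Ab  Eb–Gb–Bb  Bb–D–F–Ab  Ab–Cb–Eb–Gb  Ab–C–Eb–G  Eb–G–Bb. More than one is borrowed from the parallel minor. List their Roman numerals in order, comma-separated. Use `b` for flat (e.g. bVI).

v7, i, iv7

In Eb major the diatonic chords are Eb, Fm, Gm, Ab, Bb, Cm, Ddim. Eb–G–Bb = Eb, Bb–D–F–Ab = Bb7 and Ab–C–Eb–G = Abmaj7 are all diatonic. But Bb–Db–F–Ab is foreign: the diatonic V on degree 5 is Bb, whereas Bbm7 comes from Eb minor. It is labeled v7. But Eb–Gb–Bb is foreign: the diatonic I on degree 1 is Eb, whereas Ebm comes from Eb minor. It is labeled i. Ab–Cb–Eb–Gb is not: scale degree 4 in Eb major carries Ab (IV). In Eb minor the chord on that degree is Abm7, so here it functions as iv7, borrowed from the parallel minor.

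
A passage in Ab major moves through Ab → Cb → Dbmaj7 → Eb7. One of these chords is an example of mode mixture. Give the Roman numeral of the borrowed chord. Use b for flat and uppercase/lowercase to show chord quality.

bIII

Ab major has the diatonic set Ab, Bbm, Cm, Db, Eb, Fm, Gdim. Ab, Dbmaj7 and Eb7 are all diatonic. Cb (Cb–Eb–Gb) doesn't fit — on degree 3 Ab major would have Cm (iii). Cb is the degree-3 chord of Ab minor, so it is the borrowed bIII.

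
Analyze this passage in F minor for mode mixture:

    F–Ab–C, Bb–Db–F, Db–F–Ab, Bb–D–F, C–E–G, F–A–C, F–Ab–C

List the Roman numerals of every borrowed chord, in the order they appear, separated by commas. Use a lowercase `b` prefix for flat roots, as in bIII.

IV, I

The diatonic triads in F minor (with V from harmonic minor) are Fm, Gdim, Ab, Bbm, C, Db, Eb. F–Ab–C = Fm, Bb–Db–F = Bbm, Db–F–Ab = Db and C–E–G = C all belong to that set. But Bb–D–F is foreign: the diatonic iv on degree 4 is Bbm, whereas Bb comes from F major. It is labeled IV. F–A–C is not: scale degree 1 in F minor carries Fm (i). In F major the chord on that degree is F, so here it functions as I, borrowed from the parallel major.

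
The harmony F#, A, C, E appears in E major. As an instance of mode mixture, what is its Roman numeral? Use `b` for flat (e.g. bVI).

iiø7

F# is scale degree 2 in E major. The diatonic chord on degree 2 would be F#m (ii), but F#–A–C–E is the half-diminished-seventh chord from E minor. As a borrowed chord it is labeled iiø7.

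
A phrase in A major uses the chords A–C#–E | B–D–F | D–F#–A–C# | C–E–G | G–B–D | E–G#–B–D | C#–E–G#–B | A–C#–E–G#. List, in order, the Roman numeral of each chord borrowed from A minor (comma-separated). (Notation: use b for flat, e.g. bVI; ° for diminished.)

In A major the diatonic chords are A, Bm, C#m, D, E, F#m, G#dim. A–C#–E = A, D–F#–A–C# = Dmaj7, E–G#–B–D = E7, C#–E–G#–B = C#m7 and A–C#–E–G# = Amaj7 are all diatonic. B–D–F doesn't fit — on degree 2 A major would have Bm (ii). Bdim is the degree-2 chord of A minor, so it is the borrowed ii°. But C–E–G is foreign: the diatonic iii on degree 3 is C#m, whereas C comes from A minor. It is labeled bIII. G–B–D is not: scale degree 7 in A major carries G#dim (vii°). In A minor the chord on that degree is G, so here it functions as bVII, borrowed from the parallel minor.

ii°, bIII, bVII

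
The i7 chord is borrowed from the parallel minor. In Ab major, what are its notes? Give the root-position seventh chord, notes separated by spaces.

i7 is built on scale degree 1, which is Ab in both Ab major and its parallel. In Ab minor the chord on Ab is Ab–Cb–Eb–Gb.

Ab Cb Eb Gb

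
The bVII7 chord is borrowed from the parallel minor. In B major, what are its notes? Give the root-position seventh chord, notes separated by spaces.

Scale degree 7 in B major is A#. bVII7 uses the lowered form, A, taken from B minor. Building the dominant-seventh chord from the parallel minor on A: A–C#–E–G.

A C# E G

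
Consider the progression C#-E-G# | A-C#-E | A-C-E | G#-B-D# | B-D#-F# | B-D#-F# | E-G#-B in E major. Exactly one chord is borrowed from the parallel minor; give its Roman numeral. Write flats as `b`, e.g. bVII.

In E major the diatonic chords are E, F#m, G#m, A, B, C#m, D#dim. C#–E–G# = C#m, A–C#–E = A, G#–B–D# = G#m, B–D#–F# = B and E–G#–B = E all belong to that set. A–C–E is not: scale degree 4 in E major carries A (IV). In E minor the chord on that degree is Am, so here it functions as iv, borrowed from the parallel minor.

iv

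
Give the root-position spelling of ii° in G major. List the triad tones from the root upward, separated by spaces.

A C Eb

ii° is built on scale degree 2, which is A in both G major and its parallel. In G minor the chord on A is A–C–Eb.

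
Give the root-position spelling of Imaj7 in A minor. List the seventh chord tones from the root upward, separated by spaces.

The root, A, is scale degree 1 — the same note in A minor and A major; only the chord quality changes. In A major the chord on A is A–C#–E–G#.

A C# E G#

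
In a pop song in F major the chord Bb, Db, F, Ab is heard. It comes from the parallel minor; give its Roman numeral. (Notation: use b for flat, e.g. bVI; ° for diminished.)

iv7

The root Bb is the diatonic 4th degree of F major; the borrowing shows in the chord quality. Diatonically F major has Bb (IV) on that degree; Bb–Db–F–Ab is instead the minor-seventh chord native to F minor, so it takes the label iv7.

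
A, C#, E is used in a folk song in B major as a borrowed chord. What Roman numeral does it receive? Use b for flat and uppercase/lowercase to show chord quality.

bVII

A is the lowered form of scale degree 7 in B major (the diatonic degree 7 is A#). Diatonically B major has A#dim (vii°) on that degree; A–C#–E is instead the major chord native to B minor, so it takes the label bVII.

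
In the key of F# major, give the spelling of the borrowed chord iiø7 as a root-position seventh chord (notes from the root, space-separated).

The root, G#, is scale degree 2 — the same note in F# major and F# minor; only the chord quality changes. Stacking thirds in F# minor on G# gives G#–B–D–F#.

G# B D F#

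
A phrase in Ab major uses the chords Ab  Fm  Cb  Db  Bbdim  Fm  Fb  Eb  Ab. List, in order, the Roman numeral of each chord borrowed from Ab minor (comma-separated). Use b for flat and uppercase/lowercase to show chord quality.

In Ab major the diatonic chords are Ab, Bbm, Cm, Db, Eb, Fm, Gdim. Ab, Fm, Db and Eb all belong to that set. Cb (Cb–Eb–Gb) is not: scale degree 3 in Ab major carries Cm (iii). In Ab minor the chord on that degree is Cb, so here it functions as bIII, borrowed from the parallel minor. But Bbdim (Bb–Db–Fb) is foreign: the diatonic ii on degree 2 is Bbm, whereas Bbdim comes from Ab minor. It is labeled ii°. Fb (Fb–Ab–Cb) is not: scale degree 6 in Ab major carries Fm (vi). In Ab minor the chord on that degree is Fb, so here it functions as bVI, borrowed from the parallel minor.

bIII, ii°, bVI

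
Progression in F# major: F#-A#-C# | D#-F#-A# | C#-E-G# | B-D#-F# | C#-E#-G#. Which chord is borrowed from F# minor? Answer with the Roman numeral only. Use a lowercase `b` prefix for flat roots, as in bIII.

In F# major the diatonic chords are F#, G#m, A#m, B, C#, D#m, E#dim. Of the given chords, F#–A#–C# = F#, D#–F#–A# = D#m, B–D#–F# = B and C#–E#–G# = C# are diatonic. C#–E–G# doesn't fit — on degree 5 F# major would have C# (V). C#m is the degree-5 chord of F# minor, so it is the borrowed v.

v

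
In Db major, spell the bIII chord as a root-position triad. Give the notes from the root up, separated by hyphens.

The root of bIII is the lowered 3rd degree: F becomes Fb. Stacking thirds in Db minor on Fb gives Fb–Ab–Cb.

Fb-Ab-Cb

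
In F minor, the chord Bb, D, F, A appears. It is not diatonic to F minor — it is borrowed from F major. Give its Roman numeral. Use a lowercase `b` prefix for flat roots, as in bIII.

The root Bb is the diatonic 4th degree of F minor; the borrowing shows in the chord quality. Bb–D–F–A is a major-seventh chord — the form found in F major, not the diatonic iv (Bbm). Borrowed into F minor it is written IVmaj7.

IVmaj7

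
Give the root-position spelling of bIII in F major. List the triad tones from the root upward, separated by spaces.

bIII is built on the lowered scale degree 3. In F major degree 3 is A; lowered it becomes Ab. Stacking thirds in F minor on Ab gives Ab–C–Eb.

Ab C Eb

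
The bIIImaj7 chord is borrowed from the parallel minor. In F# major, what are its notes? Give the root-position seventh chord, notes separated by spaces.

A C# E G#

The root of bIIImaj7 is the lowered 3rd degree: A# becomes A. Building the major-seventh chord from the parallel minor on A: A–C#–E–G#.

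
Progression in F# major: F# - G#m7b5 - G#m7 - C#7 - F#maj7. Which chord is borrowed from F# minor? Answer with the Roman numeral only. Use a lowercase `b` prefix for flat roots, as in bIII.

iiø7

In F# major the diatonic chords are F#, G#m, A#m, B, C#, D#m, E#dim. Of the given chords, F#, G#m7, C#7 and F#maj7 are diatonic. But G#m7b5 (G#–B–D–F#) is foreign: the diatonic ii on degree 2 is G#m, whereas G#m7b5 comes from F# minor. It is labeled iiø7.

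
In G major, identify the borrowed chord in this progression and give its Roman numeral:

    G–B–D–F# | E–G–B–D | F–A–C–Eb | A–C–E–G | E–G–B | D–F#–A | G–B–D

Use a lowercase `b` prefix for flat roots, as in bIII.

G major has the diatonic set G, Am, Bm, C, D, Em, F#dim. Of the given chords, G–B–D–F# = Gmaj7, E–G–B–D = Em7, A–C–E–G = Am7, E–G–B = Em, D–F#–A = D and G–B–D = G are diatonic. But F–A–C–Eb is foreign: the diatonic vii° on degree 7 is F#dim, whereas F7 comes from G minor. It is labeled bVII7.

bVII7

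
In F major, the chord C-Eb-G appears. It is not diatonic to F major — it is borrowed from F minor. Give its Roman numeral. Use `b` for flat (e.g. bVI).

C is scale degree 5 in F major. The diatonic chord on degree 5 would be C (V), but C–Eb–G is the minor chord from F minor. As a borrowed chord it is labeled v.

v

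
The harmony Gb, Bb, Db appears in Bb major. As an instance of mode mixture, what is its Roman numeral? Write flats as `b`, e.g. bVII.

In Bb major scale degree 6 is G; Gb is its lowered form, from Bb minor. Diatonically Bb major has Gm (vi) on that degree; Gb–Bb–Db is instead the major chord native to Bb minor, so it takes the label bVI.

bVI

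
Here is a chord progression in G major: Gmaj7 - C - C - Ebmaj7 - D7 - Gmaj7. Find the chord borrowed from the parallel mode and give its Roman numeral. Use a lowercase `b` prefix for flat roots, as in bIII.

bVImaj7

The diatonic triads in G major are G, Am, Bm, C, D, Em, F#dim. Gmaj7, C and D7 are all diatonic. Ebmaj7 (Eb–G–Bb–D) is not: scale degree 6 in G major carries Em (vi). In G minor the chord on that degree is Ebmaj7, so here it functions as bVImaj7, borrowed from the parallel minor.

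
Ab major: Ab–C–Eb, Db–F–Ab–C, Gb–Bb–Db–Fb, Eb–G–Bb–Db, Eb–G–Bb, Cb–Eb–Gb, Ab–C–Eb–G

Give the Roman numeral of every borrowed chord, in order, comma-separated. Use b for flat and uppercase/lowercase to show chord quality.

Ab major has the diatonic set Ab, Bbm, Cm, Db, Eb, Fm, Gdim. Ab–C–Eb = Ab, Db–F–Ab–C = Dbmaj7, Eb–G–Bb–Db = Eb7, Eb–G–Bb = Eb and Ab–C–Eb–G = Abmaj7 are all diatonic. But Gb–Bb–Db–Fb is foreign: the diatonic vii° on degree 7 is Gdim, whereas Gb7 comes from Ab minor. It is labeled bVII7. Cb–Eb–Gb is not: scale degree 3 in Ab major carries Cm (iii). In Ab minor the chord on that degree is Cb, so here it functions as bIII, borrowed from the parallel minor.

bVII7, bIII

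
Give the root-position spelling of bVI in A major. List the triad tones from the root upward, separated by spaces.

F A C

bVI is built on the lowered scale degree 6. In A major degree 6 is F#; lowered it becomes F. Building the major chord from the parallel minor on F: F–A–C.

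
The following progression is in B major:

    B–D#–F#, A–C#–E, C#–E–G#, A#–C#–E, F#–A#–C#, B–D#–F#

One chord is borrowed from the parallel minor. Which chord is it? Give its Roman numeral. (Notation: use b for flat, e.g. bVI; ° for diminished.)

bVII

In B major the diatonic chords are B, C#m, D#m, E, F#, G#m, A#dim. B–D#–F# = B, C#–E–G# = C#m, A#–C#–E = A#dim and F#–A#–C# = F# are all diatonic. A–C#–E doesn't fit — on degree 7 B major would have A#dim (vii°). A is the degree-7 chord of B minor, so it is the borrowed bVII.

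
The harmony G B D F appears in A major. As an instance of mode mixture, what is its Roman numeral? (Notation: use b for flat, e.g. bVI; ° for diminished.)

G is the lowered form of scale degree 7 in A major (the diatonic degree 7 is G#). G–B–D–F is a dominant-seventh chord — the form found in A minor, not the diatonic vii° (G#dim). Borrowed into A major it is written bVII7.

bVII7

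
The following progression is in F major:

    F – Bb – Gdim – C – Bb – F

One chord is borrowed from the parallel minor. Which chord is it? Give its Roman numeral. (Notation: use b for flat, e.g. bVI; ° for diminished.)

ii°

The diatonic triads in F major are F, Gm, Am, Bb, C, Dm, Edim. F, Bb and C are all diatonic. But Gdim (G–Bb–Db) is foreign: the diatonic ii on degree 2 is Gm, whereas Gdim comes from F minor. It is labeled ii°.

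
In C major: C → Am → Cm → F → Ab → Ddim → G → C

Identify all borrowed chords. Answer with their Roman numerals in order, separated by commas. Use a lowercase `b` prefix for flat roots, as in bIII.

In C major the diatonic chords are C, Dm, Em, F, G, Am, Bdim. C, Am, F and G all belong to that set. But Cm (C–Eb–G) is foreign: the diatonic I on degree 1 is C, whereas Cm comes from C minor. It is labeled i. Ab (Ab–C–Eb) doesn't fit — on degree 6 C major would have Am (vi). Ab is the degree-6 chord of C minor, so it is the borrowed bVI. Ddim (D–F–Ab) is not: scale degree 2 in C major carries Dm (ii). In C minor the chord on that degree is Ddim, so here it functions as ii°, borrowed from the parallel minor.

i, bVI, ii°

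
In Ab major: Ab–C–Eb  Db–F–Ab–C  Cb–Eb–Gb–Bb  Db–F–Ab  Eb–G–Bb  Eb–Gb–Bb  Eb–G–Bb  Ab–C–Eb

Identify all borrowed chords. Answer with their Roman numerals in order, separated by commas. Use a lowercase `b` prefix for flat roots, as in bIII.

bIIImaj7, v

Ab major has the diatonic set Ab, Bbm, Cm, Db, Eb, Fm, Gdim. Ab–C–Eb = Ab, Db–F–Ab–C = Dbmaj7, Db–F–Ab = Db and Eb–G–Bb = Eb are all diatonic. Cb–Eb–Gb–Bb doesn't fit — on degree 3 Ab major would have Cm (iii). Cbmaj7 is the degree-3 chord of Ab minor, so it is the borrowed bIIImaj7. Eb–Gb–Bb is not: scale degree 5 in Ab major carries Eb (V). In Ab minor the chord on that degree is Ebm, so here it functions as v, borrowed from the parallel minor.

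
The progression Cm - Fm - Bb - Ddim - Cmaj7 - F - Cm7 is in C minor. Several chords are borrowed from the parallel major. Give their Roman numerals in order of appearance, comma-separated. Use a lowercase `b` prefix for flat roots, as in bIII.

Imaj7, IV

C minor has the diatonic set Cm, Ddim, Eb, Fm, G, Ab, Bb (with V from harmonic minor). Cm, Fm, Bb, Ddim and Cm7 all belong to that set. Cmaj7 (C–E–G–B) doesn't fit — on degree 1 C minor would have Cm (i). Cmaj7 is the degree-1 chord of C major, so it is the borrowed Imaj7. But F (F–A–C) is foreign: the diatonic iv on degree 4 is Fm, whereas F comes from C major. It is labeled IV.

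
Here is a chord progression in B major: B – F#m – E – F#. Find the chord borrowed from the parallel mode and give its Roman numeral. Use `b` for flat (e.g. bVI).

In B major the diatonic chords are B, C#m, D#m, E, F#, G#m, A#dim. B, E and F# are all diatonic. F#m (F#–A–C#) doesn't fit — on degree 5 B major would have F# (V). F#m is the degree-5 chord of B minor, so it is the borrowed v.

v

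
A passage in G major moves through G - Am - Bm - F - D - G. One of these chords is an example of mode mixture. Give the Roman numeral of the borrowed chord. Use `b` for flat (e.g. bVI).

bVII

In G major the diatonic chords are G, Am, Bm, C, D, Em, F#dim. G, Am, Bm and D are all diatonic. F (F–A–C) doesn't fit — on degree 7 G major would have F#dim (vii°). F is the degree-7 chord of G minor, so it is the borrowed bVII.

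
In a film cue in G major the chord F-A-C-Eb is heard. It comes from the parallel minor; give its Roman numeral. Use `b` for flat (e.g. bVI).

In G major scale degree 7 is F#; F is its lowered form, from G minor. Diatonically G major has F#dim (vii°) on that degree; F–A–C–Eb is instead the dominant-seventh chord native to G minor, so it takes the label bVII7.

bVII7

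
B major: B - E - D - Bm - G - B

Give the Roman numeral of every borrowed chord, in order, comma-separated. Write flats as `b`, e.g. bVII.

In B major the diatonic chords are B, C#m, D#m, E, F#, G#m, A#dim. Of the given chords, B and E are diatonic. But D (D–F#–A) is foreign: the diatonic iii on degree 3 is D#m, whereas D comes from B minor. It is labeled bIII. But Bm (B–D–F#) is foreign: the diatonic I on degree 1 is B, whereas Bm comes from B minor. It is labeled i. But G (G–B–D) is foreign: the diatonic vi on degree 6 is G#m, whereas G comes from B minor. It is labeled bVI.

bIII, i, bVI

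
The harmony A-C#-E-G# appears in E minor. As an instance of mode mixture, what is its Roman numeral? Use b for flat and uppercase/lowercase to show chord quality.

The root A is the diatonic 4th degree of E minor; the borrowing shows in the chord quality. A–C#–E–G# is a major-seventh chord — the form found in E major, not the diatonic iv (Am). Borrowed into E minor it is written IVmaj7.

IVmaj7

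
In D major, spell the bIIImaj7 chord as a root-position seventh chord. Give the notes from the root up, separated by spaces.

Scale degree 3 in D major is F#. bIIImaj7 uses the lowered form, F, taken from D minor. In D minor the chord on F is F–A–C–E.

F A C E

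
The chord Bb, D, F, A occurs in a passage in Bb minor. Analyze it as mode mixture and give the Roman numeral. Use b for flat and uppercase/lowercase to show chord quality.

Bb is scale degree 1 in Bb minor. Diatonically Bb minor has Bbm (i) on that degree; Bb–D–F–A is instead the major-seventh chord native to Bb major, so it takes the label Imaj7.

Imaj7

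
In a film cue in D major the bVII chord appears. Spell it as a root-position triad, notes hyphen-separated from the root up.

bVII is built on the lowered scale degree 7. In D major degree 7 is C#; lowered it becomes C. In D minor the chord on C is C–E–G.

C-E-G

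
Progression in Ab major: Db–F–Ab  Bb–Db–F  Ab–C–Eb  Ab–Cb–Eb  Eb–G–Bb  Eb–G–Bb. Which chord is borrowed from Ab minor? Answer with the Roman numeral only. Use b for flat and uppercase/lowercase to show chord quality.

Ab major has the diatonic set Ab, Bbm, Cm, Db, Eb, Fm, Gdim. Of the given chords, Db–F–Ab = Db, Bb–Db–F = Bbm, Ab–C–Eb = Ab and Eb–G–Bb = Eb are diatonic. Ab–Cb–Eb doesn't fit — on degree 1 Ab major would have Ab (I). Abm is the degree-1 chord of Ab minor, so it is the borrowed i.

i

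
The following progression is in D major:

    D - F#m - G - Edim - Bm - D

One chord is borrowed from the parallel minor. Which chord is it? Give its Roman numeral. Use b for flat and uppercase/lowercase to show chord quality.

ii°

The diatonic triads in D major are D, Em, F#m, G, A, Bm, C#dim. Of the given chords, D, F#m, G and Bm are diatonic. Edim (E–G–Bb) is not: scale degree 2 in D major carries Em (ii). In D minor the chord on that degree is Edim, so here it functions as ii°, borrowed from the parallel minor.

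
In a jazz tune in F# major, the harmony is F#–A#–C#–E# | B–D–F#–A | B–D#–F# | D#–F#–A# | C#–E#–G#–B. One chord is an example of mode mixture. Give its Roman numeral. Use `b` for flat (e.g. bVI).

F# major has the diatonic set F#, G#m, A#m, B, C#, D#m, E#dim. F#–A#–C#–E# = F#maj7, B–D#–F# = B, D#–F#–A# = D#m and C#–E#–G#–B = C#7 all belong to that set. But B–D–F#–A is foreign: the diatonic IV on degree 4 is B, whereas Bm7 comes from F# minor. It is labeled iv7.

iv7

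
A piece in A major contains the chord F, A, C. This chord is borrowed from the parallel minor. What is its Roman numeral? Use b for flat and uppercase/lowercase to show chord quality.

The root F is the lowered 6th scale degree — diatonically A major has F# there. Diatonically A major has F#m (vi) on that degree; F–A–C is instead the major chord native to A minor, so it takes the label bVI.

bVI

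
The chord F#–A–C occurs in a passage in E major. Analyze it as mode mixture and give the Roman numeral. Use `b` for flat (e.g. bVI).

ii°

F# is scale degree 2 in E major. F#–A–C is a diminished chord — the form found in E minor, not the diatonic ii (F#m). Borrowed into E major it is written ii°.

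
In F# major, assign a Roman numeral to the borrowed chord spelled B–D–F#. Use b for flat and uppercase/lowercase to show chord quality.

The root B is the diatonic 4th degree of F# major; the borrowing shows in the chord quality. B–D–F# is a minor chord — the form found in F# minor, not the diatonic IV (B). Borrowed into F# major it is written iv.

iv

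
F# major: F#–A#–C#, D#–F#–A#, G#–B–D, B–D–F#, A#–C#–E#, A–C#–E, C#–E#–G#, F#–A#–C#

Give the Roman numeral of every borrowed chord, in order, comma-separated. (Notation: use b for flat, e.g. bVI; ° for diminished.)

ii°, iv, bIII

The diatonic triads in F# major are F#, G#m, A#m, B, C#, D#m, E#dim. Of the given chords, F#–A#–C# = F#, D#–F#–A# = D#m, A#–C#–E# = A#m and C#–E#–G# = C# are diatonic. G#–B–D doesn't fit — on degree 2 F# major would have G#m (ii). G#dim is the degree-2 chord of F# minor, so it is the borrowed ii°. B–D–F# doesn't fit — on degree 4 F# major would have B (IV). Bm is the degree-4 chord of F# minor, so it is the borrowed iv. A–C#–E doesn't fit — on degree 3 F# major would have A#m (iii). A is the degree-3 chord of F# minor, so it is the borrowed bIII.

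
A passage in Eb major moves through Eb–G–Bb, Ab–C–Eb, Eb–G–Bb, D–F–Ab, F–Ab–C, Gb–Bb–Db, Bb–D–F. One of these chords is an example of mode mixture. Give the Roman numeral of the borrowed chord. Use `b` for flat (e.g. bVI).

In Eb major the diatonic chords are Eb, Fm, Gm, Ab, Bb, Cm, Ddim. Eb–G–Bb = Eb, Ab–C–Eb = Ab, D–F–Ab = Ddim, F–Ab–C = Fm and Bb–D–F = Bb are all diatonic. Gb–Bb–Db is not: scale degree 3 in Eb major carries Gm (iii). In Eb minor the chord on that degree is Gb, so here it functions as bIII, borrowed from the parallel minor.

bIII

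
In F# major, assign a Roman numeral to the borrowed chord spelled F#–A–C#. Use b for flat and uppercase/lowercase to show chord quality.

i

F# is scale degree 1 in F# major. Diatonically F# major has F# (I) on that degree; F#–A–C# is instead the minor chord native to F# minor, so it takes the label i.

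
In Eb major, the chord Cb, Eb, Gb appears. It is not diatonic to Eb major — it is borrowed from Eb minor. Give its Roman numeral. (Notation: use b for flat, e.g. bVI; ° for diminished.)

bVI

Cb is the lowered form of scale degree 6 in Eb major (the diatonic degree 6 is C). Cb–Eb–Gb is a major chord — the form found in Eb minor, not the diatonic vi (Cm). Borrowed into Eb major it is written bVI.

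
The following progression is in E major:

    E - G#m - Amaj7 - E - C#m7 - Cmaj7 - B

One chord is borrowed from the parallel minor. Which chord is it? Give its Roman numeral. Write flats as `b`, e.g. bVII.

In E major the diatonic chords are E, F#m, G#m, A, B, C#m, D#dim. E, G#m, Amaj7, C#m7 and B all belong to that set. Cmaj7 (C–E–G–B) is not: scale degree 6 in E major carries C#m (vi). In E minor the chord on that degree is Cmaj7, so here it functions as bVImaj7, borrowed from the parallel minor.

bVImaj7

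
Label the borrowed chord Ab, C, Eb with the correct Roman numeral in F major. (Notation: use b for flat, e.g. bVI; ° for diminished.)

bIII

Ab is the lowered form of scale degree 3 in F major (the diatonic degree 3 is A). Ab–C–Eb is a major chord — the form found in F minor, not the diatonic iii (Am). Borrowed into F major it is written bIII.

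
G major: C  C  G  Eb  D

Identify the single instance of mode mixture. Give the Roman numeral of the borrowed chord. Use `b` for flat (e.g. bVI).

bVI

G major has the diatonic set G, Am, Bm, C, D, Em, F#dim. C, G and D are all diatonic. But Eb (Eb–G–Bb) is foreign: the diatonic vi on degree 6 is Em, whereas Eb comes from G minor. It is labeled bVI.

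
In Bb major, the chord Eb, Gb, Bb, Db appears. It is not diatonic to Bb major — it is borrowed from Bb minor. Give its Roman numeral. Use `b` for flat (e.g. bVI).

iv7

Eb is scale degree 4 in Bb major. The diatonic chord on degree 4 would be Eb (IV), but Eb–Gb–Bb–Db is the minor-seventh chord from Bb minor. As a borrowed chord it is labeled iv7.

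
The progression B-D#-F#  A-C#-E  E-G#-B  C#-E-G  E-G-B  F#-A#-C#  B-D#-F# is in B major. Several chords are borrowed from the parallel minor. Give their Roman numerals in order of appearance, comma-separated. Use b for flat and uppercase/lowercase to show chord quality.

B major has the diatonic set B, C#m, D#m, E, F#, G#m, A#dim. Of the given chords, B–D#–F# = B, E–G#–B = E and F#–A#–C# = F# are diatonic. But A–C#–E is foreign: the diatonic vii° on degree 7 is A#dim, whereas A comes from B minor. It is labeled bVII. C#–E–G is not: scale degree 2 in B major carries C#m (ii). In B minor the chord on that degree is C#dim, so here it functions as ii°, borrowed from the parallel minor. E–G–B doesn't fit — on degree 4 B major would have E (IV). Em is the degree-4 chord of B minor, so it is the borrowed iv.

bVII, ii°, iv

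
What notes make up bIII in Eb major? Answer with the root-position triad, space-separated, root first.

Gb Bb Db

bIII is built on the lowered scale degree 3. In Eb major degree 3 is G; lowered it becomes Gb. Stacking thirds in Eb minor on Gb gives Gb–Bb–Db.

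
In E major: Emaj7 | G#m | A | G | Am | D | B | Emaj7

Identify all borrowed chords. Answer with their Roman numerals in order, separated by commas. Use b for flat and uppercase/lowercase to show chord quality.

bIII, iv, bVII

The diatonic triads in E major are E, F#m, G#m, A, B, C#m, D#dim. Emaj7, G#m, A and B all belong to that set. But G (G–B–D) is foreign: the diatonic iii on degree 3 is G#m, whereas G comes from E minor. It is labeled bIII. Am (A–C–E) doesn't fit — on degree 4 E major would have A (IV). Am is the degree-4 chord of E minor, so it is the borrowed iv. D (D–F#–A) is not: scale degree 7 in E major carries D#dim (vii°). In E minor the chord on that degree is D, so here it functions as bVII, borrowed from the parallel minor.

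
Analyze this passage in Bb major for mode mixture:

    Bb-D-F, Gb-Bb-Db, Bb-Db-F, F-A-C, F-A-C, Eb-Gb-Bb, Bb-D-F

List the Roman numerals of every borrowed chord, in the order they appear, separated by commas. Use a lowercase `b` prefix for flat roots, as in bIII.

In Bb major the diatonic chords are Bb, Cm, Dm, Eb, F, Gm, Adim. Bb–D–F = Bb and F–A–C = F are both diatonic. Gb–Bb–Db doesn't fit — on degree 6 Bb major would have Gm (vi). Gb is the degree-6 chord of Bb minor, so it is the borrowed bVI. Bb–Db–F doesn't fit — on degree 1 Bb major would have Bb (I). Bbm is the degree-1 chord of Bb minor, so it is the borrowed i. Eb–Gb–Bb doesn't fit — on degree 4 Bb major would have Eb (IV). Ebm is the degree-4 chord of Bb minor, so it is the borrowed iv.

bVI, i, iv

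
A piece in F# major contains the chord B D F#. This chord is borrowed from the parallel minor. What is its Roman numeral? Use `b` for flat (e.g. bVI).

iv

B is scale degree 4 in F# major. The diatonic chord on degree 4 would be B (IV), but B–D–F# is the minor chord from F# minor. As a borrowed chord it is labeled iv.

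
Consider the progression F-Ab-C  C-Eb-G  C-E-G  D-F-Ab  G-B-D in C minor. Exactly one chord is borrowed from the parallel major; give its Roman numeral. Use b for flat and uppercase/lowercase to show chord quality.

In C minor (with V from harmonic minor) the diatonic chords are Cm, Ddim, Eb, Fm, G, Ab, Bb. F–Ab–C = Fm, C–Eb–G = Cm, D–F–Ab = Ddim and G–B–D = G are all diatonic. C–E–G doesn't fit — on degree 1 C minor would have Cm (i). C is the degree-1 chord of C major, so it is the borrowed I.

I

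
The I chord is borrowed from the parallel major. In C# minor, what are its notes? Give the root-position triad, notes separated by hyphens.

C#-E#-G#

The root, C#, is scale degree 1 — the same note in C# minor and C# major; only the chord quality changes. Stacking thirds in C# major on C# gives C#–E#–G#.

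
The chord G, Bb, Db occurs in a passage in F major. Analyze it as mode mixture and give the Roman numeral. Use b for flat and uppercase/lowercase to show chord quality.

G is scale degree 2 in F major. The diatonic chord on degree 2 would be Gm (ii), but G–Bb–Db is the diminished chord from F minor. As a borrowed chord it is labeled ii°.

ii°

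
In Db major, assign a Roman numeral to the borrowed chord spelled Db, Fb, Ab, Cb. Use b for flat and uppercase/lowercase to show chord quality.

i7

The root Db is the diatonic 1st degree of Db major; the borrowing shows in the chord quality. Db–Fb–Ab–Cb is a minor-seventh chord — the form found in Db minor, not the diatonic I (Db). Borrowed into Db major it is written i7.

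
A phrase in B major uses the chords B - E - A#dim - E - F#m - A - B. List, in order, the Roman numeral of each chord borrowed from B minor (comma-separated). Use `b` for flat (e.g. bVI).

The diatonic triads in B major are B, C#m, D#m, E, F#, G#m, A#dim. B, E and A#dim are all diatonic. F#m (F#–A–C#) doesn't fit — on degree 5 B major would have F# (V). F#m is the degree-5 chord of B minor, so it is the borrowed v. A (A–C#–E) doesn't fit — on degree 7 B major would have A#dim (vii°). A is the degree-7 chord of B minor, so it is the borrowed bVII.

v, bVII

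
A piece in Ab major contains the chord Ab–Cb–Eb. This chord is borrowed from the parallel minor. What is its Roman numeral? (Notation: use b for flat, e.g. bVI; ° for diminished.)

i

Ab is scale degree 1 in Ab major. Diatonically Ab major has Ab (I) on that degree; Ab–Cb–Eb is instead the minor chord native to Ab minor, so it takes the label i.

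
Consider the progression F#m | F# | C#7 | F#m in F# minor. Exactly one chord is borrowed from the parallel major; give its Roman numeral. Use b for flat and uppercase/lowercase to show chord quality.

I

The diatonic triads in F# minor (with V from harmonic minor) are F#m, G#dim, A, Bm, C#, D, E. F#m and C#7 are both diatonic. F# (F#–A#–C#) is not: scale degree 1 in F# minor carries F#m (i). In F# major the chord on that degree is F#, so here it functions as I, borrowed from the parallel major.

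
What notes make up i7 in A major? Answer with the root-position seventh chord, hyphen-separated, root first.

A-C-E-G

The root, A, is scale degree 1 — the same note in A major and A minor; only the chord quality changes. In A minor the chord on A is A–C–E–G.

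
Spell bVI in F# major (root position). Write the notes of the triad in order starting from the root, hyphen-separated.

Scale degree 6 in F# major is D#. bVI uses the lowered form, D, taken from F# minor. In F# minor the chord on D is D–F#–A.

D-F#-A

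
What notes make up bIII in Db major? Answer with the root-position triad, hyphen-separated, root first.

bIII is built on the lowered scale degree 3. In Db major degree 3 is F; lowered it becomes Fb. Building the major chord from the parallel minor on Fb: Fb–Ab–Cb.

Fb-Ab-Cb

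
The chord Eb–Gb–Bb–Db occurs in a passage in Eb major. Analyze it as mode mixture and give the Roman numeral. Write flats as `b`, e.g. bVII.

Eb is scale degree 1 in Eb major. Diatonically Eb major has Eb (I) on that degree; Eb–Gb–Bb–Db is instead the minor-seventh chord native to Eb minor, so it takes the label i7.

i7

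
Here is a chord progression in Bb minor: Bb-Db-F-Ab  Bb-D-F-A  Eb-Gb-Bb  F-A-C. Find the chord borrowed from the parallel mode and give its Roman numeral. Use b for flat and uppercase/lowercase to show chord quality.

In Bb minor (with V from harmonic minor) the diatonic chords are Bbm, Cdim, Db, Ebm, F, Gb, Ab. Of the given chords, Bb–Db–F–Ab = Bbm7, Eb–Gb–Bb = Ebm and F–A–C = F are diatonic. But Bb–D–F–A is foreign: the diatonic i on degree 1 is Bbm, whereas Bbmaj7 comes from Bb major. It is labeled Imaj7.

Imaj7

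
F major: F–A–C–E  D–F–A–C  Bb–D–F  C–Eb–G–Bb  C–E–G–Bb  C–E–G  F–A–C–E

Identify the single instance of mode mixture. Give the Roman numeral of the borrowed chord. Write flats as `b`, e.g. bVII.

v7

In F major the diatonic chords are F, Gm, Am, Bb, C, Dm, Edim. F–A–C–E = Fmaj7, D–F–A–C = Dm7, Bb–D–F = Bb, C–E–G–Bb = C7 and C–E–G = C are all diatonic. But C–Eb–G–Bb is foreign: the diatonic V on degree 5 is C, whereas Cm7 comes from F minor. It is labeled v7.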